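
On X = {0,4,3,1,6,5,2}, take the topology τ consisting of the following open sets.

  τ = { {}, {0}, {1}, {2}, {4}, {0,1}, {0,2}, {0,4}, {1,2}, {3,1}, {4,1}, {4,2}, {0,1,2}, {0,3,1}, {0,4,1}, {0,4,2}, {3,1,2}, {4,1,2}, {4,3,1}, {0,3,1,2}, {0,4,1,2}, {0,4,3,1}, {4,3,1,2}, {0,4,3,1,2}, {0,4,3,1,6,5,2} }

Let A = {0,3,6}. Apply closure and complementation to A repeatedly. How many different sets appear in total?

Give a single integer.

cl via duality: int({4,1,5,2}) = {4,1,2}, so X∖{4,1,2} = {0,3,6,5}
Write k for closure, c for complement:
  1. A     = {0,3,6}
  2. kA    = {0,3,6,5}
  3. cA    = {4,1,5,2}
  4. ckA   = {4,1,2}
  5. kcA   = {4,3,1,6,5,2}
  6. ckcA  = {0}
  7. kckcA = {0,6,5}
  8. ckckcA = {4,3,1,2}
applying k or c yields no new set

8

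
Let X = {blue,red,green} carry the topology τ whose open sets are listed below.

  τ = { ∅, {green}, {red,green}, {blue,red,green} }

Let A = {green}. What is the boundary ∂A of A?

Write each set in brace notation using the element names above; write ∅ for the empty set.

U open, U⊆A: ∅, {green}. int(A) = ⋃ = {green}
X∖A={blue,red}, int(X∖A)=∅, hence cl(A)={blue,red,green}
∂A: remove int from cl → {blue,red}

{blue,red}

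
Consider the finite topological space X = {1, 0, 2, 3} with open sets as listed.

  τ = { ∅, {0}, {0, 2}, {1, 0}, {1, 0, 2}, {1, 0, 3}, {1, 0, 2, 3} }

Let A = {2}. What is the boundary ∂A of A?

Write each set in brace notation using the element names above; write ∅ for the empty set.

{2}

interior: largest open inside A is ∅ (from ∅)
cl via duality: int({1, 0, 3}) = {1, 0, 3}, so X∖{1, 0, 3} = {2}
cl∖int = {2}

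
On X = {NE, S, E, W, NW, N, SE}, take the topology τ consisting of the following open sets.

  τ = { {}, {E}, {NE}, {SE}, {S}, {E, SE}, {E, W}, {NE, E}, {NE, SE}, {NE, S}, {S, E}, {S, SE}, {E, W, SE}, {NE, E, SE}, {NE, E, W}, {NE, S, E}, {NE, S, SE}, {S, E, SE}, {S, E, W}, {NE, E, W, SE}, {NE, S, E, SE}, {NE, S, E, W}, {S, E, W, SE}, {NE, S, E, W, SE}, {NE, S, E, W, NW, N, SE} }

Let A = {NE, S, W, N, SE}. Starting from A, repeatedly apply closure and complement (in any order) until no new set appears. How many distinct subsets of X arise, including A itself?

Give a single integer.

X∖A={E, NW}, int(X∖A)={E}, hence cl(A)={NE, S, W, NW, N, SE}
Orbit (k=closure, c=complement):
  1. A     = {NE, S, W, N, SE}
  2. kA    = {NE, S, W, NW, N, SE}
  3. cA    = {E, NW}
  4. ckA   = {E}
  5. kcA   = {E, W, NW, N}
  6. ckcA  = {NE, S, SE}
  7. kckcA = {NE, S, NW, N, SE}
  8. ckckcA = {E, W}
(closed under both — stop)

8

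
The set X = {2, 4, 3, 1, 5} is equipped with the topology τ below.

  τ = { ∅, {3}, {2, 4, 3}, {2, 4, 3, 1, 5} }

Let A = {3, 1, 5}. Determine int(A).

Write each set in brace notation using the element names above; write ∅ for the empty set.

U open, U⊆A: ∅, {3}. int(A) = ⋃ = {3}

{3}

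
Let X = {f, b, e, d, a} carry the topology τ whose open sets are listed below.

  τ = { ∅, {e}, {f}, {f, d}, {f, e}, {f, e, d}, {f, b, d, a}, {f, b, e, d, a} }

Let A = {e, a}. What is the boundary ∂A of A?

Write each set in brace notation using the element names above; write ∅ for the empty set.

{b, a}

opens ⊆ A: ∅, {e}; union → int = {e}
complement {f, b, d}; its interior {f, d}; cl(A) = X∖{f, d} = {b, e, a}
boundary = {b, e, a} ∖ {e} = {b, a}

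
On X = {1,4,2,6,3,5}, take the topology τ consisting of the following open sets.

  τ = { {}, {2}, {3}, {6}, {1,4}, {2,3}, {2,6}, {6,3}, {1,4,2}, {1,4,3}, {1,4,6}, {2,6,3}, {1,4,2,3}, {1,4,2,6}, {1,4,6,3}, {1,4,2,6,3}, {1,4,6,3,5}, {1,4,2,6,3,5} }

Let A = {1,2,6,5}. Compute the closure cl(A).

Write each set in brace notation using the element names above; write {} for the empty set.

{1,4,2,6,5}

closure: X∖int(X∖A) = X∖{3} = {1,4,2,6,5}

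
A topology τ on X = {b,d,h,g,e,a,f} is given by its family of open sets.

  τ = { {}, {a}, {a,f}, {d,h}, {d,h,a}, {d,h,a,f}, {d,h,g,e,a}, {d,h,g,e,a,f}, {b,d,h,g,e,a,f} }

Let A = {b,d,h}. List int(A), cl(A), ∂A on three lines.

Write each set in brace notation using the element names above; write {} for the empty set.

int(A) = {d,h}
cl(A)  = {b,d,h,g,e}
∂A     = {b,g,e}

opens ⊆ A: {}, {d,h}; union → int = {d,h}
complement {g,e,a,f}; its interior {a,f}; cl(A) = X∖{a,f} = {b,d,h,g,e}
boundary = {b,d,h,g,e} ∖ {d,h} = {b,g,e}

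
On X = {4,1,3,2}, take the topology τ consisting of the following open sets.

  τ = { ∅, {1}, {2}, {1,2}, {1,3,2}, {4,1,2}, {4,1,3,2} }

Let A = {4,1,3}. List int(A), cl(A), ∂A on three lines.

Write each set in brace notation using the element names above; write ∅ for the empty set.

int(A) = {1}
cl(A)  = {4,1,3}
∂A     = {4,3}

opens ⊆ A: ∅, {1}; union → int = {1}
complement {2}; its interior {2}; cl(A) = X∖{2} = {4,1,3}
boundary = {4,1,3} ∖ {1} = {4,3}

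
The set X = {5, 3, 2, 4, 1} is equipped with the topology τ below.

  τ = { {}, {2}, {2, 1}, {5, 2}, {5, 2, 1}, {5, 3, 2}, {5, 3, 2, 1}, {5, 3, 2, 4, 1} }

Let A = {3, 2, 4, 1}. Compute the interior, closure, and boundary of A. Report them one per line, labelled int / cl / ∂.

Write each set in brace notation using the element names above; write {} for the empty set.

int(A) = {2, 1}
cl(A)  = {5, 3, 2, 4, 1}
∂A     = {5, 3, 4}

U open, U⊆A: {}, {2}, {2, 1}. int(A) = ⋃ = {2, 1}
X∖A={5}, int(X∖A)={}, hence cl(A)={5, 3, 2, 4, 1}
∂A: remove int from cl → {5, 3, 4}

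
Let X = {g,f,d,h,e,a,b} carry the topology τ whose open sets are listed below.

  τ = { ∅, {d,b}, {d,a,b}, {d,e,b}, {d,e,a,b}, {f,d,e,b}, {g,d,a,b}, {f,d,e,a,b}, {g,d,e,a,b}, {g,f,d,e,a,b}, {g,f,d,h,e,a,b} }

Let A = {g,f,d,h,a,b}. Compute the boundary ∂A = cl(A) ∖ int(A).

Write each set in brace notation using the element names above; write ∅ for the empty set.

U open, U⊆A: ∅, {d,b}, {d,a,b}, {g,d,a,b}. int(A) = ⋃ = {g,d,a,b}
X∖A={e}, int(X∖A)=∅, hence cl(A)={g,f,d,h,e,a,b}
∂A: remove int from cl → {f,h,e}

{f,h,e}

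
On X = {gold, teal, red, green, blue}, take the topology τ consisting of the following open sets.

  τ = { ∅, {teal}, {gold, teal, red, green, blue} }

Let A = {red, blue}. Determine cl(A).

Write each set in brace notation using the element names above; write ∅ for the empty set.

{gold, red, green, blue}

cl via duality: int({gold, teal, green}) = {teal}, so X∖{teal} = {gold, red, green, blue}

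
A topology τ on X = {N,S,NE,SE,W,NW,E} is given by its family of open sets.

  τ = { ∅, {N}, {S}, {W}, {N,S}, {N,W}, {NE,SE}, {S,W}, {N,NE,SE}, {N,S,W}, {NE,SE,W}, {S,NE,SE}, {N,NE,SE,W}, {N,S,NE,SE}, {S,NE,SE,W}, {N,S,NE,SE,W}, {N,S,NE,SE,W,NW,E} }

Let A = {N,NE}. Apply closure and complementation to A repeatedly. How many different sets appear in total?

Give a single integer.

10

complement {S,SE,W,NW,E}; its interior {S,W}; cl(A) = X∖{S,W} = {N,NE,SE,NW,E}
With k = closure, c = complement:
  1. A     = {N,NE}
  2. kA    = {N,NE,SE,NW,E}
  3. cA    = {S,SE,W,NW,E}
  4. ckA   = {S,W}
  5. kcA   = {S,NE,SE,W,NW,E}
  6. kckA  = {S,W,NW,E}
  7. ckcA  = {N}
  8. ckckA = {N,NE,SE}
  9. kckcA = {N,NW,E}
  10. ckckcA = {S,NE,SE,W}
k, c of each give nothing new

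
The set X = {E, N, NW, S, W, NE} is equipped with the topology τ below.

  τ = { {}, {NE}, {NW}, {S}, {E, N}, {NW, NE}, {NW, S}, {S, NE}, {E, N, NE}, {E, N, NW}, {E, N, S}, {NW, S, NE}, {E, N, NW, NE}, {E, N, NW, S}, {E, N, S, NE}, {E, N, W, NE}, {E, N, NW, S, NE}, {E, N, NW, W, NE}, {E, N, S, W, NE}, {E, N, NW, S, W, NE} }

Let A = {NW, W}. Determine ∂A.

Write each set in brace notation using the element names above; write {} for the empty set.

{W}

U open, U⊆A: {}, {NW}. int(A) = ⋃ = {NW}
X∖A={E, N, S, NE}, int(X∖A)={E, N, S, NE}, hence cl(A)={NW, W}
∂A: remove int from cl → {W}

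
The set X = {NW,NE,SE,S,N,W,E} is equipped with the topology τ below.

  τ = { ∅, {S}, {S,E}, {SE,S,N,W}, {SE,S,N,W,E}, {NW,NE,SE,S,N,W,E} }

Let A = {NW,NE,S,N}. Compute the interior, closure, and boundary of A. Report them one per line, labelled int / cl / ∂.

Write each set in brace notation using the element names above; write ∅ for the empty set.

opens ⊆ A: ∅, {S}; union → int = {S}
complement {SE,W,E}; its interior ∅; cl(A) = X∖∅ = {NW,NE,SE,S,N,W,E}
boundary = {NW,NE,SE,S,N,W,E} ∖ {S} = {NW,NE,SE,N,W,E}

int(A) = {S}
cl(A)  = {NW,NE,SE,S,N,W,E}
∂A     = {NW,NE,SE,N,W,E}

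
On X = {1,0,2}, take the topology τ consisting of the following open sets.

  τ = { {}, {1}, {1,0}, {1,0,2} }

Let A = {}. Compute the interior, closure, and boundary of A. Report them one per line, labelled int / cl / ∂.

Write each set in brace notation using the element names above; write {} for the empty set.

int(A) = {}
cl(A)  = {}
∂A     = {}

open subsets of A: {}; so int(A) = {}
closure: X∖int(X∖A) = X∖{1,0,2} = {}
∂A = {} minus {} = {}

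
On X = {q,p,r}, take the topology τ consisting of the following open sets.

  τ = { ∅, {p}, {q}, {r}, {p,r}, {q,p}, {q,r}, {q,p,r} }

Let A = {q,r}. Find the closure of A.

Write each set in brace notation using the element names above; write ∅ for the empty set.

{q,r}

complement {p}; its interior {p}; cl(A) = X∖{p} = {q,r}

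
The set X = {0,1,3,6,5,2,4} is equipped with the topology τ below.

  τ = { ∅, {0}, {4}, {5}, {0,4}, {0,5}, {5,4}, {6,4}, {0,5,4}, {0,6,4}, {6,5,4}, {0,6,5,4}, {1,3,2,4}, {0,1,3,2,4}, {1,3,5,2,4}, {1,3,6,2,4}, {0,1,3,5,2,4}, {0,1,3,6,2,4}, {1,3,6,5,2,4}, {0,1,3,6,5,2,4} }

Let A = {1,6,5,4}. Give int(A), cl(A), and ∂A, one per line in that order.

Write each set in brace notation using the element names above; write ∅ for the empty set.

int(A) = {6,5,4}
cl(A)  = {1,3,6,5,2,4}
∂A     = {1,3,2}

open subsets of A: ∅, {4}, {5}, {5,4}, {6,4}, {6,5,4}; so int(A) = {6,5,4}
closure: X∖int(X∖A) = X∖{0} = {1,3,6,5,2,4}
∂A = {1,3,6,5,2,4} minus {6,5,4} = {1,3,2}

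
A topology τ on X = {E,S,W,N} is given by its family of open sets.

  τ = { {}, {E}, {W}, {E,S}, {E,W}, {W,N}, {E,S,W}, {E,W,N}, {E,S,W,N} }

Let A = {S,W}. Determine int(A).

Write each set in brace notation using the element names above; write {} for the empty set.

U open, U⊆A: {}, {W}. int(A) = ⋃ = {W}

{W}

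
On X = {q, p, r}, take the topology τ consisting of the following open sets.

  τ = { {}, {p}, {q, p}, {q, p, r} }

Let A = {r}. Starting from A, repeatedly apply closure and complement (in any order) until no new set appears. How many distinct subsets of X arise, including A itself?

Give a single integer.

4

closure: X∖int(X∖A) = X∖{q, p} = {r}
Let k=closure and c=complement:
  1. A     = {r}
  2. cA    = {q, p}
  3. kcA   = {q, p, r}
  4. ckcA  = {}
— saturated at 4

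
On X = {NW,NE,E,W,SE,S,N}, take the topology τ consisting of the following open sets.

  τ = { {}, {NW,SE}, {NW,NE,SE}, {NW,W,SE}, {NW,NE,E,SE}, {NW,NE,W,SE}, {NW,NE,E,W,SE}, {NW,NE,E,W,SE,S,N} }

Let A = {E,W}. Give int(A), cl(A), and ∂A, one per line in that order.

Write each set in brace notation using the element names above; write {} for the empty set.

int(A) = {}
cl(A)  = {E,W,S,N}
∂A     = {E,W,S,N}

open subsets of A: {}; so int(A) = {}
closure: X∖int(X∖A) = X∖{NW,NE,SE} = {E,W,S,N}
∂A = {E,W,S,N} minus {} = {E,W,S,N}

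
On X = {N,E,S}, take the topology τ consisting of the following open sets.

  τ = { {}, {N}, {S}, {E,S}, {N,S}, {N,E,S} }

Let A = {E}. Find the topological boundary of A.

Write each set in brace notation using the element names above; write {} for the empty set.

open subsets of A: {}; so int(A) = {}
closure: X∖int(X∖A) = X∖{N,S} = {E}
∂A = {E} minus {} = {E}

{E}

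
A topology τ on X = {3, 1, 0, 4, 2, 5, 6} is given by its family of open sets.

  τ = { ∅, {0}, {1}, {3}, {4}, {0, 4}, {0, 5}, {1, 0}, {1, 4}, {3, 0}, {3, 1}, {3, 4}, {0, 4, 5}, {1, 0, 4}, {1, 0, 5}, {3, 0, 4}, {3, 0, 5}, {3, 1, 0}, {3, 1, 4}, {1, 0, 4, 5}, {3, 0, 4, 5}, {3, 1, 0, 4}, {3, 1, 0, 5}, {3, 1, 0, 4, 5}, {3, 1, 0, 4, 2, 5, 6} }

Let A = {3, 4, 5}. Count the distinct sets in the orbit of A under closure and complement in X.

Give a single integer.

8

closure: X∖int(X∖A) = X∖{1, 0} = {3, 4, 2, 5, 6}
Let k=closure and c=complement:
  1. A     = {3, 4, 5}
  2. kA    = {3, 4, 2, 5, 6}
  3. cA    = {1, 0, 2, 6}
  4. ckA   = {1, 0}
  5. kcA   = {1, 0, 2, 5, 6}
  6. ckcA  = {3, 4}
  7. kckcA = {3, 4, 2, 6}
  8. ckckcA = {1, 0, 5}
— saturated at 8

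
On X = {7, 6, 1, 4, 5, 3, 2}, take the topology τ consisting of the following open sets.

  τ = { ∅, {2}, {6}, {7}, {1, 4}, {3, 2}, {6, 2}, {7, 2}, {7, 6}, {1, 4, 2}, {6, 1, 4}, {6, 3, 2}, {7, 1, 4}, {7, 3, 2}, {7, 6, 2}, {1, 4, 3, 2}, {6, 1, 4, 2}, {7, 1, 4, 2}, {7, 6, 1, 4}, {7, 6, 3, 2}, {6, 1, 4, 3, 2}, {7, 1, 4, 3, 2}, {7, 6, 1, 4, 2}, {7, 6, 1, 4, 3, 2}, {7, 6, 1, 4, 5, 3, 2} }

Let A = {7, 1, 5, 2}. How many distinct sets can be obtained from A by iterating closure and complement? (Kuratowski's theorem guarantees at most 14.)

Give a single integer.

12

closure: X∖int(X∖A) = X∖{6} = {7, 1, 4, 5, 3, 2}
Let k=closure and c=complement:
  1. A     = {7, 1, 5, 2}
  2. kA    = {7, 1, 4, 5, 3, 2}
  3. cA    = {6, 4, 3}
  4. ckA   = {6}
  5. kcA   = {6, 1, 4, 5, 3}
  6. kckA  = {6, 5}
  7. ckcA  = {7, 2}
  8. ckckA = {7, 1, 4, 3, 2}
  9. kckcA = {7, 5, 3, 2}
  10. ckckcA = {6, 1, 4}
  11. kckckcA = {6, 1, 4, 5}
  12. ckckckcA = {7, 3, 2}
— saturated at 12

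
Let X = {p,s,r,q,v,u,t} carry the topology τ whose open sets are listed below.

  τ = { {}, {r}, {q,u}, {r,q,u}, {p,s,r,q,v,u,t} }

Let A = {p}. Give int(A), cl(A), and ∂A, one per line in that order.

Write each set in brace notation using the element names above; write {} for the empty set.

int(A) = {}
cl(A)  = {p,s,v,t}
∂A     = {p,s,v,t}

opens ⊆ A: {}; union → int = {}
complement {s,r,q,v,u,t}; its interior {r,q,u}; cl(A) = X∖{r,q,u} = {p,s,v,t}
boundary = {p,s,v,t} ∖ {} = {p,s,v,t}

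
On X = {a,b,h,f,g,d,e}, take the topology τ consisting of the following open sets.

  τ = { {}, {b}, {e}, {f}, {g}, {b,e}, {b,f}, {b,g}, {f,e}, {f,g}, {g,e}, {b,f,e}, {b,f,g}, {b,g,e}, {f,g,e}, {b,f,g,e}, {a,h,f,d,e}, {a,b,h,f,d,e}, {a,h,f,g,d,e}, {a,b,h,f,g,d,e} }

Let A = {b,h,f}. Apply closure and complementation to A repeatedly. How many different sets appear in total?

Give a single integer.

6

cl via duality: int({a,g,d,e}) = {g,e}, so X∖{g,e} = {a,b,h,f,d}
Write k for closure, c for complement:
  1. A     = {b,h,f}
  2. kA    = {a,b,h,f,d}
  3. cA    = {a,g,d,e}
  4. ckA   = {g,e}
  5. kcA   = {a,h,g,d,e}
  6. ckcA  = {b,f}
applying k or c yields no new set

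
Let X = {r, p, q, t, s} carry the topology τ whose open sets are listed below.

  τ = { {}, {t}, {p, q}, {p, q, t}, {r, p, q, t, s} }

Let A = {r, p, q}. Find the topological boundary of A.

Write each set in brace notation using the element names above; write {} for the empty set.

{r, s}

opens ⊆ A: {}, {p, q}; union → int = {p, q}
complement {t, s}; its interior {t}; cl(A) = X∖{t} = {r, p, q, s}
boundary = {r, p, q, s} ∖ {p, q} = {r, s}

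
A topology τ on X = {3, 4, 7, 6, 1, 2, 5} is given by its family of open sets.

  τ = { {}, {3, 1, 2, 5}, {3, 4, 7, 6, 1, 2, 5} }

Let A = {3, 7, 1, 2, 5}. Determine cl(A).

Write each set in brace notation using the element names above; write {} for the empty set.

{3, 4, 7, 6, 1, 2, 5}

X∖A={4, 6}, int(X∖A)={}, hence cl(A)={3, 4, 7, 6, 1, 2, 5}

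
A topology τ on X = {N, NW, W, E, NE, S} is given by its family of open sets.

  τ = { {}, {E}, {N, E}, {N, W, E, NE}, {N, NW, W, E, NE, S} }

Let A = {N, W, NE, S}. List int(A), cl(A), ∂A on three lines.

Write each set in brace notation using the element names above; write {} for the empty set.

opens ⊆ A: {}; union → int = {}
complement {NW, E}; its interior {E}; cl(A) = X∖{E} = {N, NW, W, NE, S}
boundary = {N, NW, W, NE, S} ∖ {} = {N, NW, W, NE, S}

int(A) = {}
cl(A)  = {N, NW, W, NE, S}
∂A     = {N, NW, W, NE, S}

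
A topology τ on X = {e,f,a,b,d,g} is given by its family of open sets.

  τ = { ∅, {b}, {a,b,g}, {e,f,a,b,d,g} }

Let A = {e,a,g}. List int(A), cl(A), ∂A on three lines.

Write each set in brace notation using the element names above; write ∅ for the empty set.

opens ⊆ A: ∅; union → int = ∅
complement {f,b,d}; its interior {b}; cl(A) = X∖{b} = {e,f,a,d,g}
boundary = {e,f,a,d,g} ∖ ∅ = {e,f,a,d,g}

int(A) = ∅
cl(A)  = {e,f,a,d,g}
∂A     = {e,f,a,d,g}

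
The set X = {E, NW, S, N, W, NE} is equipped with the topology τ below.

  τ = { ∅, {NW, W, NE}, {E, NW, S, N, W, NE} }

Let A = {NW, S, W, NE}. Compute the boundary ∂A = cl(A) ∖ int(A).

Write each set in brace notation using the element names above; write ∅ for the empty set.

{E, S, N}

U open, U⊆A: ∅, {NW, W, NE}. int(A) = ⋃ = {NW, W, NE}
X∖A={E, N}, int(X∖A)=∅, hence cl(A)={E, NW, S, N, W, NE}
∂A: remove int from cl → {E, S, N}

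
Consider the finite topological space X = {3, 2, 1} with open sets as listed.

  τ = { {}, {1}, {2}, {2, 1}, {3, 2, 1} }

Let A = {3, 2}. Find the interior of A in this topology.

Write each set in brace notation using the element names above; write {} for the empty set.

{2}

interior: largest open inside A is {2} (from {}, {2})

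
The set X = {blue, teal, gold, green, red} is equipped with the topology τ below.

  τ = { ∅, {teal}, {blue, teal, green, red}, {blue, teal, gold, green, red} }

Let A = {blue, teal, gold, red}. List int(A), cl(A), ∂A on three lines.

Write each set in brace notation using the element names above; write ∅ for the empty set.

int(A) = {teal}
cl(A)  = {blue, teal, gold, green, red}
∂A     = {blue, gold, green, red}

open subsets of A: ∅, {teal}; so int(A) = {teal}
closure: X∖int(X∖A) = X∖∅ = {blue, teal, gold, green, red}
∂A = {blue, teal, gold, green, red} minus {teal} = {blue, gold, green, red}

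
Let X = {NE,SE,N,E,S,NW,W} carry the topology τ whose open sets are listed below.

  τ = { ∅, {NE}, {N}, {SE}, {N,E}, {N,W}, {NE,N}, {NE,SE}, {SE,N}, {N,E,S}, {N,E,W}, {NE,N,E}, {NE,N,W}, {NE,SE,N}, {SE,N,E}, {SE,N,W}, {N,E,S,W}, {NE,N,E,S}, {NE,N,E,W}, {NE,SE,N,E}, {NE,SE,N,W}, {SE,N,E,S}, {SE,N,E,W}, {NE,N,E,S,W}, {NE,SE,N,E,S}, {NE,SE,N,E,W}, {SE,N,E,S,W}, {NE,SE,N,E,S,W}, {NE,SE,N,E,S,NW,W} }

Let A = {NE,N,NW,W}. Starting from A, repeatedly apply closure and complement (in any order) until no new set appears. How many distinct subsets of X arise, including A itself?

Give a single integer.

8

complement {SE,E,S}; its interior {SE}; cl(A) = X∖{SE} = {NE,N,E,S,NW,W}
With k = closure, c = complement:
  1. A     = {NE,N,NW,W}
  2. kA    = {NE,N,E,S,NW,W}
  3. cA    = {SE,E,S}
  4. ckA   = {SE}
  5. kcA   = {SE,E,S,NW}
  6. kckA  = {SE,NW}
  7. ckcA  = {NE,N,W}
  8. ckckA = {NE,N,E,S,W}
k, c of each give nothing new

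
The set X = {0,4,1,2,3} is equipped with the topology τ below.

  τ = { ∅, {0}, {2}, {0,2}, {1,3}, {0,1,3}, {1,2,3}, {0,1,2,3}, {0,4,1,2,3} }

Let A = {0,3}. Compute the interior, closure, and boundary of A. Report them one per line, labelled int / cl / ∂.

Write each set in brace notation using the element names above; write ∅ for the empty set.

opens ⊆ A: ∅, {0}; union → int = {0}
complement {4,1,2}; its interior {2}; cl(A) = X∖{2} = {0,4,1,3}
boundary = {0,4,1,3} ∖ {0} = {4,1,3}

int(A) = {0}
cl(A)  = {0,4,1,3}
∂A     = {4,1,3}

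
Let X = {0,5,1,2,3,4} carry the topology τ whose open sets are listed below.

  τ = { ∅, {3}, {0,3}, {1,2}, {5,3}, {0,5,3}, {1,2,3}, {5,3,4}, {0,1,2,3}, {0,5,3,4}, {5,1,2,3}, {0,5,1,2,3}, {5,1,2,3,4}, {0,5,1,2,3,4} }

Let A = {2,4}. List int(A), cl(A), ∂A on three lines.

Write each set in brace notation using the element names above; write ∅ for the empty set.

opens ⊆ A: ∅; union → int = ∅
complement {0,5,1,3}; its interior {0,5,3}; cl(A) = X∖{0,5,3} = {1,2,4}
boundary = {1,2,4} ∖ ∅ = {1,2,4}

int(A) = ∅
cl(A)  = {1,2,4}
∂A     = {1,2,4}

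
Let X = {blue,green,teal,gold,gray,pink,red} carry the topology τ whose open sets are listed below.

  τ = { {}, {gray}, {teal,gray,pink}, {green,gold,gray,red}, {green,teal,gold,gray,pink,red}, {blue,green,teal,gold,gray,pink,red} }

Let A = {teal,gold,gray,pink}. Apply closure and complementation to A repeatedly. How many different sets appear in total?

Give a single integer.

6

complement {blue,green,red}; its interior {}; cl(A) = X∖{} = {blue,green,teal,gold,gray,pink,red}
With k = closure, c = complement:
  1. A     = {teal,gold,gray,pink}
  2. kA    = {blue,green,teal,gold,gray,pink,red}
  3. cA    = {blue,green,red}
  4. ckA   = {}
  5. kcA   = {blue,green,gold,red}
  6. ckcA  = {teal,gray,pink}
k, c of each give nothing new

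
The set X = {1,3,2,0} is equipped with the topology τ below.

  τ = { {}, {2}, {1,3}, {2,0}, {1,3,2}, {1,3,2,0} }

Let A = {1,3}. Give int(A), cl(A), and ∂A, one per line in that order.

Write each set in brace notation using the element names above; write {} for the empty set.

int(A) = {1,3}
cl(A)  = {1,3}
∂A     = {}

opens ⊆ A: {}, {1,3}; union → int = {1,3}
complement {2,0}; its interior {2,0}; cl(A) = X∖{2,0} = {1,3}
boundary = {1,3} ∖ {1,3} = {}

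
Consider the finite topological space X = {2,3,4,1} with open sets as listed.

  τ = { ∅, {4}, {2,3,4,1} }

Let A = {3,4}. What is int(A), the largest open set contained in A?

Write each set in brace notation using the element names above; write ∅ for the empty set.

{4}

opens ⊆ A: ∅, {4}; union → int = {4}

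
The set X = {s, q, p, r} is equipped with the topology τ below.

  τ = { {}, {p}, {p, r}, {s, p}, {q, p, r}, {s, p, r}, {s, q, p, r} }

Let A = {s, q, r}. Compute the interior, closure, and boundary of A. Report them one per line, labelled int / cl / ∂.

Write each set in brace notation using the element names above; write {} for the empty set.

U open, U⊆A: {}. int(A) = ⋃ = {}
X∖A={p}, int(X∖A)={p}, hence cl(A)={s, q, r}
∂A: remove int from cl → {s, q, r}

int(A) = {}
cl(A)  = {s, q, r}
∂A     = {s, q, r}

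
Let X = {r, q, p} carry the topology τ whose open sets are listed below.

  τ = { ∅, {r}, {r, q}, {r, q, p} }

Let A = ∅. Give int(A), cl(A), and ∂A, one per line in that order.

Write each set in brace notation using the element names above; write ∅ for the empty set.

open subsets of A: ∅; so int(A) = ∅
closure: X∖int(X∖A) = X∖{r, q, p} = ∅
∂A = ∅ minus ∅ = ∅

int(A) = ∅
cl(A)  = ∅
∂A     = ∅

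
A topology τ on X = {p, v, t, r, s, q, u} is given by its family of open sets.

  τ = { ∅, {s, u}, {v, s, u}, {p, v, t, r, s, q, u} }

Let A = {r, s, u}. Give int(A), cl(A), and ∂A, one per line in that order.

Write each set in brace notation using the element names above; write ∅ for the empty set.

int(A) = {s, u}
cl(A)  = {p, v, t, r, s, q, u}
∂A     = {p, v, t, r, q}

interior: largest open inside A is {s, u} (from ∅, {s, u})
cl via duality: int({p, v, t, q}) = ∅, so X∖∅ = {p, v, t, r, s, q, u}
cl∖int = {p, v, t, r, q}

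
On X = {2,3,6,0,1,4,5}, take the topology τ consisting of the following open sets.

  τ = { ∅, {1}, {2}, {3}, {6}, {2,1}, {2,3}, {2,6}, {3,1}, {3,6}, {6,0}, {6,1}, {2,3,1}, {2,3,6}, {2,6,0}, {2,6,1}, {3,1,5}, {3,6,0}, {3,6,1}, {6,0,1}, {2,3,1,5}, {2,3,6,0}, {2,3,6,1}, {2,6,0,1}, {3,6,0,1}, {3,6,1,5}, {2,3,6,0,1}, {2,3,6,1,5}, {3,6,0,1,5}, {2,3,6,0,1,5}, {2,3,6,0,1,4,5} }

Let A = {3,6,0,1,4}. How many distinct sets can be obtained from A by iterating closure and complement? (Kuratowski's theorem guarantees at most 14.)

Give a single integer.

complement {2,5}; its interior {2}; cl(A) = X∖{2} = {3,6,0,1,4,5}
With k = closure, c = complement:
  1. A     = {3,6,0,1,4}
  2. kA    = {3,6,0,1,4,5}
  3. cA    = {2,5}
  4. ckA   = {2}
  5. kcA   = {2,4,5}
  6. kckA  = {2,4}
  7. ckcA  = {3,6,0,1}
  8. ckckA = {3,6,0,1,5}
k, c of each give nothing new

8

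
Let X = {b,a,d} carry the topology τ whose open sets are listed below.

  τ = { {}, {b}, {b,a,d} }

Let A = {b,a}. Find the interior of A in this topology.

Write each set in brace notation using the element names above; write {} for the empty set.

{b}

open subsets of A: {}, {b}; so int(A) = {b}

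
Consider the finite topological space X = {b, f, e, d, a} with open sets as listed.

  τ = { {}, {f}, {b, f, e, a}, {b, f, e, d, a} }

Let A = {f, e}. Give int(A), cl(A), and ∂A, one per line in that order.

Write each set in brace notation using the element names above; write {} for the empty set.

int(A) = {f}
cl(A)  = {b, f, e, d, a}
∂A     = {b, e, d, a}

opens ⊆ A: {}, {f}; union → int = {f}
complement {b, d, a}; its interior {}; cl(A) = X∖{} = {b, f, e, d, a}
boundary = {b, f, e, d, a} ∖ {f} = {b, e, d, a}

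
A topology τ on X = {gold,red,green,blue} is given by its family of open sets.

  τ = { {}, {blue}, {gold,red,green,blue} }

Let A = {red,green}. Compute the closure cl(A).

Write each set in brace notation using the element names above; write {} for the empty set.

complement {gold,blue}; its interior {blue}; cl(A) = X∖{blue} = {gold,red,green}

{gold,red,green}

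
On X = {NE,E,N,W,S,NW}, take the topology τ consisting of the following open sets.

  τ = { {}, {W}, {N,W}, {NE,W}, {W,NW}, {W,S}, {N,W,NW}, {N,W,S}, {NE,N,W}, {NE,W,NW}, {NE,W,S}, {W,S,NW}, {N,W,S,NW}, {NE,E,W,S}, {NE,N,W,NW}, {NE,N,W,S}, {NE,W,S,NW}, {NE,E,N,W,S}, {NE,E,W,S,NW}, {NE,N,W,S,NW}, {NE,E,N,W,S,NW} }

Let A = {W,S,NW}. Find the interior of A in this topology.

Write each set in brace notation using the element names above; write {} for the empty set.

opens ⊆ A: {}, {W}, {W,NW}, {W,S}, {W,S,NW}; union → int = {W,S,NW}

{W,S,NW}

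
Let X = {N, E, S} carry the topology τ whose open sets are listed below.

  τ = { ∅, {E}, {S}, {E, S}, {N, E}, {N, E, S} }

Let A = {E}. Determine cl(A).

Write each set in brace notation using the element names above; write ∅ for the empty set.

cl via duality: int({N, S}) = {S}, so X∖{S} = {N, E}

{N, E}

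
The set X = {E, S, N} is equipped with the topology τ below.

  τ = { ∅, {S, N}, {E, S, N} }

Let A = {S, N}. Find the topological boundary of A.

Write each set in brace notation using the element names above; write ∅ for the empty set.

open subsets of A: ∅, {S, N}; so int(A) = {S, N}
closure: X∖int(X∖A) = X∖∅ = {E, S, N}
∂A = {E, S, N} minus {S, N} = {E}

{E}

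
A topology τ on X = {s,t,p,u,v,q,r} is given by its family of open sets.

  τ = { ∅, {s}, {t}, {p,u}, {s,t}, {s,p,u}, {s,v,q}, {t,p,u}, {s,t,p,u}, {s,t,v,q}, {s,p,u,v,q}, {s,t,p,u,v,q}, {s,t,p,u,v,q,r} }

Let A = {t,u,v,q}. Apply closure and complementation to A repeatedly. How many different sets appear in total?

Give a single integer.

cl via duality: int({s,p,r}) = {s}, so X∖{s} = {t,p,u,v,q,r}
Write k for closure, c for complement:
  1. A     = {t,u,v,q}
  2. kA    = {t,p,u,v,q,r}
  3. cA    = {s,p,r}
  4. ckA   = {s}
  5. kcA   = {s,p,u,v,q,r}
  6. kckA  = {s,v,q,r}
  7. ckcA  = {t}
  8. ckckA = {t,p,u}
  9. kckcA = {t,r}
  10. kckckA = {t,p,u,r}
  11. ckckcA = {s,p,u,v,q}
  12. ckckckA = {s,v,q}
applying k or c yields no new set

12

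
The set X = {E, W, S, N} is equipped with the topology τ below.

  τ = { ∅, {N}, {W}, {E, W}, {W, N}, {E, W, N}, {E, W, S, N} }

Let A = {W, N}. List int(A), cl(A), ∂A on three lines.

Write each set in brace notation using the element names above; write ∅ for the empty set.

int(A) = {W, N}
cl(A)  = {E, W, S, N}
∂A     = {E, S}

U open, U⊆A: ∅, {W}, {N}, {W, N}. int(A) = ⋃ = {W, N}
X∖A={E, S}, int(X∖A)=∅, hence cl(A)={E, W, S, N}
∂A: remove int from cl → {E, S}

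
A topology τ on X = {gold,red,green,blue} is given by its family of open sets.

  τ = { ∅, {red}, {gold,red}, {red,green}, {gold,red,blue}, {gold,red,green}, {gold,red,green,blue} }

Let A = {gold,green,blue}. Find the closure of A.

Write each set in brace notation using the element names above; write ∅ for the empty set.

complement {red}; its interior {red}; cl(A) = X∖{red} = {gold,green,blue}

{gold,green,blue}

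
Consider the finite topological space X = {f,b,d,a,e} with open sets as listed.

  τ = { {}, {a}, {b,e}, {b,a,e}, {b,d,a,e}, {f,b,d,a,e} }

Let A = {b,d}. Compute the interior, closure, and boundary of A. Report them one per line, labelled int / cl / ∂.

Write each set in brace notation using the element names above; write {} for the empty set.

int(A) = {}
cl(A)  = {f,b,d,e}
∂A     = {f,b,d,e}

open subsets of A: {}; so int(A) = {}
closure: X∖int(X∖A) = X∖{a} = {f,b,d,e}
∂A = {f,b,d,e} minus {} = {f,b,d,e}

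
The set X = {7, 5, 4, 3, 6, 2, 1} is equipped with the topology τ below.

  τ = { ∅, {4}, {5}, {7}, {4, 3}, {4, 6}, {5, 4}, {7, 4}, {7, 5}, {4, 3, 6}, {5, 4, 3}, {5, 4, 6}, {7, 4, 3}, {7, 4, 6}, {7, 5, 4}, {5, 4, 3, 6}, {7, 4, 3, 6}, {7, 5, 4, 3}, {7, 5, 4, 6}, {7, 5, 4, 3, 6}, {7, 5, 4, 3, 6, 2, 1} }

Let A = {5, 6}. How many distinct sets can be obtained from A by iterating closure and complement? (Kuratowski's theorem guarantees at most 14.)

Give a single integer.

X∖A={7, 4, 3, 2, 1}, int(X∖A)={7, 4, 3}, hence cl(A)={5, 6, 2, 1}
Orbit (k=closure, c=complement):
  1. A     = {5, 6}
  2. kA    = {5, 6, 2, 1}
  3. cA    = {7, 4, 3, 2, 1}
  4. ckA   = {7, 4, 3}
  5. kcA   = {7, 4, 3, 6, 2, 1}
  6. ckcA  = {5}
  7. kckcA = {5, 2, 1}
  8. ckckcA = {7, 4, 3, 6}
(closed under both — stop)

8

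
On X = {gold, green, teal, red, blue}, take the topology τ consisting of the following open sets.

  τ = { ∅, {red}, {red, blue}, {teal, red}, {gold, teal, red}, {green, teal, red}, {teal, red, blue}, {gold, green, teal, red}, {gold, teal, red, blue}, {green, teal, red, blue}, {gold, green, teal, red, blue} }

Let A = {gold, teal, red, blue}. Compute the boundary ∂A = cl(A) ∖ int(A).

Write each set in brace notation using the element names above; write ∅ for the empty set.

opens ⊆ A: ∅, {red}, {teal, red}, {red, blue}, {teal, red, blue}, {gold, teal, red}, {gold, teal, red, blue}; union → int = {gold, teal, red, blue}
complement {green}; its interior ∅; cl(A) = X∖∅ = {gold, green, teal, red, blue}
boundary = {gold, green, teal, red, blue} ∖ {gold, teal, red, blue} = {green}

{green}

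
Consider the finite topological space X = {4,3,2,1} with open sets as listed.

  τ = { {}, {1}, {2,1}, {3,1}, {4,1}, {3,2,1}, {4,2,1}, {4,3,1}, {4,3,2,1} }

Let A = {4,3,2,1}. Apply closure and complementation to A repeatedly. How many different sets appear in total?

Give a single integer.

2

complement {}; its interior {}; cl(A) = X∖{} = {4,3,2,1}
With k = closure, c = complement:
  1. A     = {4,3,2,1}
  2. cA    = {}
k, c of each give nothing new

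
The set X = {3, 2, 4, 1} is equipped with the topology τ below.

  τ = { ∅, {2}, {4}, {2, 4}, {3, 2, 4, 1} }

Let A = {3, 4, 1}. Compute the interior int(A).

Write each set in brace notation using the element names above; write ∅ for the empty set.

{4}

U open, U⊆A: ∅, {4}. int(A) = ⋃ = {4}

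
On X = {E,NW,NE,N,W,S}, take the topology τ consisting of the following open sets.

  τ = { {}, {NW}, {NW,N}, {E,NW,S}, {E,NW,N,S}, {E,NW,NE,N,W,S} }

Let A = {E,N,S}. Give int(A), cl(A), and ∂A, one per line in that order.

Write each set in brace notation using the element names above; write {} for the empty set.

open subsets of A: {}; so int(A) = {}
closure: X∖int(X∖A) = X∖{NW} = {E,NE,N,W,S}
∂A = {E,NE,N,W,S} minus {} = {E,NE,N,W,S}

int(A) = {}
cl(A)  = {E,NE,N,W,S}
∂A     = {E,NE,N,W,S}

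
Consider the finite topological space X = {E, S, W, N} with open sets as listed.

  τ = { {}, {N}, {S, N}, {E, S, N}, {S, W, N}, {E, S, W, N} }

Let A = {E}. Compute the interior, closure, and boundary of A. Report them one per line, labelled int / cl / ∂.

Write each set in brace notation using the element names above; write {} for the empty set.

opens ⊆ A: {}; union → int = {}
complement {S, W, N}; its interior {S, W, N}; cl(A) = X∖{S, W, N} = {E}
boundary = {E} ∖ {} = {E}

int(A) = {}
cl(A)  = {E}
∂A     = {E}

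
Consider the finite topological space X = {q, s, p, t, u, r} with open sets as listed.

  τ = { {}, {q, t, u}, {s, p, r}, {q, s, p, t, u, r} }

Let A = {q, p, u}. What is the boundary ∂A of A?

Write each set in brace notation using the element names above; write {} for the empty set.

opens ⊆ A: {}; union → int = {}
complement {s, t, r}; its interior {}; cl(A) = X∖{} = {q, s, p, t, u, r}
boundary = {q, s, p, t, u, r} ∖ {} = {q, s, p, t, u, r}

{q, s, p, t, u, r}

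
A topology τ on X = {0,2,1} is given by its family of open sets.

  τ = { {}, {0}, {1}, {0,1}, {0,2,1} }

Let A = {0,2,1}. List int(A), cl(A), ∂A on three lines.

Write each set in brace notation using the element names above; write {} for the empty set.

U open, U⊆A: {}, {0}, {1}, {0,1}, {0,2,1}. int(A) = ⋃ = {0,2,1}
X∖A={}, int(X∖A)={}, hence cl(A)={0,2,1}
∂A: remove int from cl → {}

int(A) = {0,2,1}
cl(A)  = {0,2,1}
∂A     = {}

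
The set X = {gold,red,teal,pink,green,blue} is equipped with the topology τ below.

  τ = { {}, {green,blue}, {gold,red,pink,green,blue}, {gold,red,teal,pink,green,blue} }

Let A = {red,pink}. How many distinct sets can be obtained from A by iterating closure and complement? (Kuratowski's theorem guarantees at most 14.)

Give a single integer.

complement {gold,teal,green,blue}; its interior {green,blue}; cl(A) = X∖{green,blue} = {gold,red,teal,pink}
With k = closure, c = complement:
  1. A     = {red,pink}
  2. kA    = {gold,red,teal,pink}
  3. cA    = {gold,teal,green,blue}
  4. ckA   = {green,blue}
  5. kcA   = {gold,red,teal,pink,green,blue}
  6. ckcA  = {}
k, c of each give nothing new

6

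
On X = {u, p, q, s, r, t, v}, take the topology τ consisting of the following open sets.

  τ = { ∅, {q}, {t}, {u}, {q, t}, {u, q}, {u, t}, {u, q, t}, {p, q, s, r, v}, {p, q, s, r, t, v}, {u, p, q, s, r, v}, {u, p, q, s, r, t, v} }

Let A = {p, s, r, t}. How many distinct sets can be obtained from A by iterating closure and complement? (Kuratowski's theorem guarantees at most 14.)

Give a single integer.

cl via duality: int({u, q, v}) = {u, q}, so X∖{u, q} = {p, s, r, t, v}
Write k for closure, c for complement:
  1. A     = {p, s, r, t}
  2. kA    = {p, s, r, t, v}
  3. cA    = {u, q, v}
  4. ckA   = {u, q}
  5. kcA   = {u, p, q, s, r, v}
  6. ckcA  = {t}
applying k or c yields no new set

6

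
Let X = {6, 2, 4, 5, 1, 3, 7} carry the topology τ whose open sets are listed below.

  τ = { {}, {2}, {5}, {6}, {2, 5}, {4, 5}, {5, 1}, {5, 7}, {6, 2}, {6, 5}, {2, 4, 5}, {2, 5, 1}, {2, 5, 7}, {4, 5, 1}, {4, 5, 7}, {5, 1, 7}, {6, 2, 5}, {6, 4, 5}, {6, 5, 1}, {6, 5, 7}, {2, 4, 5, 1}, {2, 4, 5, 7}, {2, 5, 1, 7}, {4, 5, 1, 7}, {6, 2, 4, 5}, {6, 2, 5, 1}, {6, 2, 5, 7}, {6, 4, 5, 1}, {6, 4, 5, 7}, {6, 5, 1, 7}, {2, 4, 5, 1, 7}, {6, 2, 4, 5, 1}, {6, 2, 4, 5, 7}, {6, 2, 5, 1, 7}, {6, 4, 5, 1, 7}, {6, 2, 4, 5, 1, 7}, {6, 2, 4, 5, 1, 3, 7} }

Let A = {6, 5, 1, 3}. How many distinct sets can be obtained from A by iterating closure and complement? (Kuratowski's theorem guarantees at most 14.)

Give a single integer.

8

X∖A={2, 4, 7}, int(X∖A)={2}, hence cl(A)={6, 4, 5, 1, 3, 7}
Orbit (k=closure, c=complement):
  1. A     = {6, 5, 1, 3}
  2. kA    = {6, 4, 5, 1, 3, 7}
  3. cA    = {2, 4, 7}
  4. ckA   = {2}
  5. kcA   = {2, 4, 3, 7}
  6. kckA  = {2, 3}
  7. ckcA  = {6, 5, 1}
  8. ckckA = {6, 4, 5, 1, 7}
(closed under both — stop)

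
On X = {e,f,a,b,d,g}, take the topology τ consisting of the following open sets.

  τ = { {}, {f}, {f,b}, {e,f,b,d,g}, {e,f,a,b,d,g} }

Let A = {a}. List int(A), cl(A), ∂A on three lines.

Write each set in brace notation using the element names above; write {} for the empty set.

interior: largest open inside A is {} (from {})
cl via duality: int({e,f,b,d,g}) = {e,f,b,d,g}, so X∖{e,f,b,d,g} = {a}
cl∖int = {a}

int(A) = {}
cl(A)  = {a}
∂A     = {a}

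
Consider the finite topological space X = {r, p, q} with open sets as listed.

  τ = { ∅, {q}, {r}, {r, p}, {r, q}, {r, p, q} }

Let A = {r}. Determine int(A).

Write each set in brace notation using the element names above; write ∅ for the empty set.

{r}

opens ⊆ A: ∅, {r}; union → int = {r}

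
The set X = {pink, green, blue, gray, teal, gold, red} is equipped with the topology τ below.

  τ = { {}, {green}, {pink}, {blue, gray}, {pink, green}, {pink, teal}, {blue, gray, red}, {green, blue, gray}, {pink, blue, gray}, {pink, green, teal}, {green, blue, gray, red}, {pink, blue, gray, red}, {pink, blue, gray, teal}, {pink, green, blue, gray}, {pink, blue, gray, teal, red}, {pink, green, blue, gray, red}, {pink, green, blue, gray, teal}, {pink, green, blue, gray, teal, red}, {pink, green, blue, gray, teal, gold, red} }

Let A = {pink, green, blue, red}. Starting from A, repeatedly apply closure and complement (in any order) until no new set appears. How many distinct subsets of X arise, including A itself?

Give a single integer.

10

complement {gray, teal, gold}; its interior {}; cl(A) = X∖{} = {pink, green, blue, gray, teal, gold, red}
With k = closure, c = complement:
  1. A     = {pink, green, blue, red}
  2. kA    = {pink, green, blue, gray, teal, gold, red}
  3. cA    = {gray, teal, gold}
  4. ckA   = {}
  5. kcA   = {blue, gray, teal, gold, red}
  6. ckcA  = {pink, green}
  7. kckcA = {pink, green, teal, gold}
  8. ckckcA = {blue, gray, red}
  9. kckckcA = {blue, gray, gold, red}
  10. ckckckcA = {pink, green, teal}
k, c of each give nothing new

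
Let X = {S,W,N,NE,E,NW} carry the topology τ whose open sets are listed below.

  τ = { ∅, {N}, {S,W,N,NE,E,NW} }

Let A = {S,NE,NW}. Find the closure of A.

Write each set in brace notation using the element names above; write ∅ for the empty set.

X∖A={W,N,E}, int(X∖A)={N}, hence cl(A)={S,W,NE,E,NW}

{S,W,NE,E,NW}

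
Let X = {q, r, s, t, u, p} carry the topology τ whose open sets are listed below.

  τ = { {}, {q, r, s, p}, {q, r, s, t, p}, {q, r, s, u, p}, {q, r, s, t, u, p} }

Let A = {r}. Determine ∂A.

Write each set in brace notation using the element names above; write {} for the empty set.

{q, r, s, t, u, p}

opens ⊆ A: {}; union → int = {}
complement {q, s, t, u, p}; its interior {}; cl(A) = X∖{} = {q, r, s, t, u, p}
boundary = {q, r, s, t, u, p} ∖ {} = {q, r, s, t, u, p}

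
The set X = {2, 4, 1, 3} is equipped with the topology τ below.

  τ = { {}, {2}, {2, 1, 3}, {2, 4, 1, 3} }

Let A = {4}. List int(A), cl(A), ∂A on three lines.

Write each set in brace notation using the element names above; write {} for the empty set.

int(A) = {}
cl(A)  = {4}
∂A     = {4}

U open, U⊆A: {}. int(A) = ⋃ = {}
X∖A={2, 1, 3}, int(X∖A)={2, 1, 3}, hence cl(A)={4}
∂A: remove int from cl → {4}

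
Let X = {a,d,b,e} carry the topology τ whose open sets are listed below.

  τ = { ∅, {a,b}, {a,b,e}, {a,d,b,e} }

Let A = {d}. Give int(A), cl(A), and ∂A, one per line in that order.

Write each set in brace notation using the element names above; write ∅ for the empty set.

U open, U⊆A: ∅. int(A) = ⋃ = ∅
X∖A={a,b,e}, int(X∖A)={a,b,e}, hence cl(A)={d}
∂A: remove int from cl → {d}

int(A) = ∅
cl(A)  = {d}
∂A     = {d}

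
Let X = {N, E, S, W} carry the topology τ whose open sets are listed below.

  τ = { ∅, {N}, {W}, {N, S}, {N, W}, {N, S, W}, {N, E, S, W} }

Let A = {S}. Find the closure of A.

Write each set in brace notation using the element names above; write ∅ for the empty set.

{E, S}

complement {N, E, W}; its interior {N, W}; cl(A) = X∖{N, W} = {E, S}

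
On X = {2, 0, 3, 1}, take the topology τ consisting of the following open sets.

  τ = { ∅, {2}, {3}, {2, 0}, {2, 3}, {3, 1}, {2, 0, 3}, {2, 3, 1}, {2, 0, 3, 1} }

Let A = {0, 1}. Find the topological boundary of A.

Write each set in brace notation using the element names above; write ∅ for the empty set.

interior: largest open inside A is ∅ (from ∅)
cl via duality: int({2, 3}) = {2, 3}, so X∖{2, 3} = {0, 1}
cl∖int = {0, 1}

{0, 1}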